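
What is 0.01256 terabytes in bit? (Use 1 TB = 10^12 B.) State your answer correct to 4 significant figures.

1 terabyte = 8.00000 × 10^12 bits.
Then 0.01256 × 8.00000 × 10^12 ≈ 1.005 × 10^11 bit.

1.005 × 10^11 bits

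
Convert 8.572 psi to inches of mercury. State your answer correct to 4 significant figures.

1 psi = 2.03602 inHg.
So 8.572 × 2.03602 ≈ 17.45 inHg.

17.45 inHg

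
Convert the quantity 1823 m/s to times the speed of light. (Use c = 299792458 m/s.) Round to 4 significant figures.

6.081 × 10^-6 times the speed of light

1 meter per second = 3.33564 × 10^-9 c.
1823 × 3.33564 × 10^-9 ≈ 6.081 × 10^-6 c.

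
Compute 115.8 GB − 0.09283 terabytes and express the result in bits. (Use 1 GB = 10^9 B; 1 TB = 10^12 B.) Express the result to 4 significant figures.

1.838e+11 bits

115.8 GB = 9.26400e+11 bit and 0.09283 TB = 7.42640e+11 bit.
9.26400e+11 − 7.42640e+11 ≈ 1.838e+11 bit.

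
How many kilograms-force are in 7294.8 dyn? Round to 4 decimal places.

1 dyn = 1.01972e-6 kilograms-force.
7294.8 × 1.01972e-6 ≈ 0.0074 kgf.

0.0074 kilograms-force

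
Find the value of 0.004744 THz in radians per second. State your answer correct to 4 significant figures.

2.981e+10 rad/s

1 THz = 6.28319e+12 rad/s.
0.004744 × 6.28319e+12 ≈ 2.981e+10 rad/s.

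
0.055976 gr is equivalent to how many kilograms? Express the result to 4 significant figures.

3.627 × 10^-6 kilograms

1 grain = 6.47989 × 10^-5 kilograms.
Then 0.055976 × 6.47989 × 10^-5 ≈ 3.627 × 10^-6 kg.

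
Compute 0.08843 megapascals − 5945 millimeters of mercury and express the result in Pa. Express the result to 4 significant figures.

0.08843 MPa = 88430.0 Pa and 5945 mmHg = 792602 Pa.
88430.0 − 792602 ≈ -704200 Pa.

-704200 Pa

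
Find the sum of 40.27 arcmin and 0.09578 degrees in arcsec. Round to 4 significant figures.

2761 arcsec

40.27 arcmin = 2416.20 arcsec and 0.09578 ° = 344.808 arcsec.
2416.20 + 344.808 ≈ 2761 arcsec.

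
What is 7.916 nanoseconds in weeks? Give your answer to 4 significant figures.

1 ns = 1.65344 × 10^-15 wk.
Thus 7.916 × 1.65344 × 10^-15 ≈ 1.309 × 10^-14 wk.

1.309 × 10^-14 wk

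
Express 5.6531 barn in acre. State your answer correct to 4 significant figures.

1.397 × 10^-31 acre

1 barn = 2.47105 × 10^-32 acre.
So 5.6531 × 2.47105 × 10^-32 ≈ 1.397 × 10^-31 acre.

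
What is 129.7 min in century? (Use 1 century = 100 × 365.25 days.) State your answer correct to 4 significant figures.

2.466 × 10^-6 century

1 minute = 1.90129 × 10^-8 centuries.
So 129.7 × 1.90129 × 10^-8 ≈ 2.466 × 10^-6 century.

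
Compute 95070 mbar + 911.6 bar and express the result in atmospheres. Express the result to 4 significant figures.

95070 mbar = 93.8268 atm and 911.6 bar = 899.679 atm.
93.8268 + 899.679 ≈ 993.5 atm.

993.5 atm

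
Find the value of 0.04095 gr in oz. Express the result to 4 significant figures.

9.360 × 10^-5 oz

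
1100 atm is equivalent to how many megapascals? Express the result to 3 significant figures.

111 MPa

1 atm = 0.101325 MPa.
So 1100 × 0.101325 ≈ 111 MPa.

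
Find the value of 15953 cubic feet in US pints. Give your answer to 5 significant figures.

954690 US pints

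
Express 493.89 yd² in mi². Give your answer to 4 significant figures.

1 square yard = 3.22831 × 10^-7 square miles.
Then 493.89 × 3.22831 × 10^-7 ≈ 0.0001594 mi².

0.0001594 square miles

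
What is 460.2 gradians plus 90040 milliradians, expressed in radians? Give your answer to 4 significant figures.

460.2 grad = 7.22880 rad and 90040 mrad = 90.0400 rad.
7.22880 + 90.0400 ≈ 97.27 rad.

97.27 rad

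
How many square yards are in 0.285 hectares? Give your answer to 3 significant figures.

3410 yd²

1 hectare = 11959.9 yd².
Then 0.285 × 11959.9 ≈ 3410 yd².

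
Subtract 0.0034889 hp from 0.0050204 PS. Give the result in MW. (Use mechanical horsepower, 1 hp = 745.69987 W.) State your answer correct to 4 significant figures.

1.091 × 10^-6 MW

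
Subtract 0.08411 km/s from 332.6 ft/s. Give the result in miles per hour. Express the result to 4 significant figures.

38.62 miles per hour

332.6 ft/s = 226.773 mph and 0.08411 km/s = 188.149 mph.
226.773 − 188.149 ≈ 38.62 mph.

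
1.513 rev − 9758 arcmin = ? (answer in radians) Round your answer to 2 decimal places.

1.513 rev = 9.50646 rad and 9758 arcmin = 2.83849 rad.
9.50646 − 2.83849 ≈ 6.67 rad.

6.67 rad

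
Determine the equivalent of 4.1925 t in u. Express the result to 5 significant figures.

1 metric ton = 6.02214 × 10^29 atomic mass units.
Then 4.1925 × 6.02214 × 10^29 ≈ 2.5248 × 10^30 u.

2.5248 × 10^30 atomic mass units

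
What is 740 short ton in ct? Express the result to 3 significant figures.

1 short ton = 4.53592e+6 carats.
740 × 4.53592e+6 ≈ 3.36e+9 ct.

3.36e+9 ct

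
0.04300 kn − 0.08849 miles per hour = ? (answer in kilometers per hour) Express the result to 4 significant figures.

-0.06277 km/h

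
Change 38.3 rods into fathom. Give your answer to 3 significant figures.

105 fathoms

1 rod = 2.75000 fathom.
Then 38.3 × 2.75000 ≈ 105 fathom.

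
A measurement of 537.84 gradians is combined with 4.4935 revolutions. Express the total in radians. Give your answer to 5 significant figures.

36.682 rad

537.84 grad = 8.44837 rad and 4.4935 rev = 28.2335 rad.
8.44837 + 28.2335 ≈ 36.682 rad.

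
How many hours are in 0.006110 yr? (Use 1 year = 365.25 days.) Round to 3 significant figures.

53.6 h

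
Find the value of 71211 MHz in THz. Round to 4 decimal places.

1 MHz = 1.00000e-6 THz.
Thus 71211 × 1.00000e-6 ≈ 0.0712 THz.

0.0712 THz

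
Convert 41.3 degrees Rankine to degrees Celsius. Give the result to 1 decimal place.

-250.2 °C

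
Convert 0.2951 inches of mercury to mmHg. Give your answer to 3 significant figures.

1 inch of mercury = 25.4000 mmHg.
Thus 0.2951 × 25.4000 ≈ 7.50 mmHg.

7.50 mmHg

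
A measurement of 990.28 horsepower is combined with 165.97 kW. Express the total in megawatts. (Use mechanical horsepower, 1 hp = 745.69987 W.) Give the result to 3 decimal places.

0.904 MW

990.28 hp = 0.738452 MW and 165.97 kW = 0.165970 MW.
0.738452 + 0.165970 ≈ 0.904 MW.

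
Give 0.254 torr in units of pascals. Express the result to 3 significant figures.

33.9 Pa

1 torr = 133.322 pascals.
So 0.254 × 133.322 ≈ 33.9 Pa.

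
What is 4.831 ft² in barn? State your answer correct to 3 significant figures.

1 ft² = 9.29030 × 10^26 barn.
Thus 4.831 × 9.29030 × 10^26 ≈ 4.49 × 10^27 barn.

4.49 × 10^27 barn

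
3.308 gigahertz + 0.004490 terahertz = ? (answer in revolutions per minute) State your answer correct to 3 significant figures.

3.308 GHz = 1.98480e+11 rpm and 0.004490 THz = 2.69400e+11 rpm.
1.98480e+11 + 2.69400e+11 ≈ 4.68e+11 rpm.

4.68e+11 rpm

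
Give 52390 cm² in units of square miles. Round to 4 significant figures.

2.023e-6 square miles

1 square centimeter = 3.86102e-11 square miles.
Thus 52390 × 3.86102e-11 ≈ 2.023e-6 mi².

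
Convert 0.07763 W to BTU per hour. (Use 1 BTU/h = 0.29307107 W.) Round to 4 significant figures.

0.2649 BTU/h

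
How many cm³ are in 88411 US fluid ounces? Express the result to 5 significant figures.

1 US fl oz = 29.5735 cm³.
Thus 88411 × 29.5735 ≈ 2.6146e+6 cm³.

2.6146e+6 cm³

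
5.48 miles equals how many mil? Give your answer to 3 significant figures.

1 mi = 6.33600 × 10^7 mils.
5.48 × 6.33600 × 10^7 ≈ 3.47 × 10^8 mil.

3.47 × 10^8 mil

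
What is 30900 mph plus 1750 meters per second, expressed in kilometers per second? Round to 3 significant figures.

15.6 km/s

30900 mph = 13.8135 km/s and 1750 m/s = 1.75000 km/s.
13.8135 + 1.75000 ≈ 15.6 km/s.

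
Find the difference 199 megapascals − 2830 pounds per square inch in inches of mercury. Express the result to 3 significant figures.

199 MPa = 58764.7 inHg and 2830 psi = 5761.94 inHg.
58764.7 − 5761.94 ≈ 53000 inHg.

53000 inHg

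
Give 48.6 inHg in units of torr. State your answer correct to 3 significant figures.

1 inHg = 25.4000 torr.
48.6 × 25.4000 ≈ 1230 torr.

1230 torr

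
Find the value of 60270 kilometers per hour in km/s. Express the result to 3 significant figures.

1 km/h = 0.000277778 kilometers per second.
So 60270 × 0.000277778 ≈ 16.7 km/s.

16.7 kilometers per second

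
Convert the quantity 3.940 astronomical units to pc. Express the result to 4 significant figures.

1.910e-5 pc

1 astronomical unit = 4.84814e-6 pc.
Thus 3.940 × 4.84814e-6 ≈ 1.910e-5 pc.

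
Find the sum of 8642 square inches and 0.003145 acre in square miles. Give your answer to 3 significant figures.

7.07 × 10^-6 mi²

8642 in² = 2.15270 × 10^-6 mi² and 0.003145 acre = 4.91406 × 10^-6 mi².
2.15270 × 10^-6 + 4.91406 × 10^-6 ≈ 7.07 × 10^-6 mi².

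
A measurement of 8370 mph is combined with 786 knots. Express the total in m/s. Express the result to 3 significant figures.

4150 meters per second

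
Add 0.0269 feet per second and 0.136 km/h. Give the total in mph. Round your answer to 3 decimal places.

0.103 mph

0.0269 ft/s = 0.0183409 mph and 0.136 km/h = 0.0845065 mph.
0.0183409 + 0.0845065 ≈ 0.103 mph.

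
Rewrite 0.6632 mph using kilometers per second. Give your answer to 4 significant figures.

0.0002965 kilometers per second

1 mile per hour = 0.000447040 kilometers per second.
Then 0.6632 × 0.000447040 ≈ 0.0002965 km/s.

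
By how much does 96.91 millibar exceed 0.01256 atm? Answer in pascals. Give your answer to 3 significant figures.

96.91 mbar = 9691.00 Pa and 0.01256 atm = 1272.64 Pa.
9691.00 − 1272.64 ≈ 8420 Pa.

8420 pascals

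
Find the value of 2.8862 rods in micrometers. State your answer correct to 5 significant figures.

1 rod = 5.02920e+6 micrometers.
2.8862 × 5.02920e+6 ≈ 1.4515e+7 μm.

1.4515e+7 μm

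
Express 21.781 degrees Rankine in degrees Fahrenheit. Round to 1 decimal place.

°R = °F + 459.67.
Applying the formula gives -437.9 °F.

-437.9 °F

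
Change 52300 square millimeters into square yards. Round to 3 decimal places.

1 square millimeter = 1.19599e-6 yd².
Then 52300 × 1.19599e-6 ≈ 0.063 yd².

0.063 yd²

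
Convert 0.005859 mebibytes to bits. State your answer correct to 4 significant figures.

49150 bits

1 mebibyte = 8.38861e+6 bit.
Thus 0.005859 × 8.38861e+6 ≈ 49150 bit.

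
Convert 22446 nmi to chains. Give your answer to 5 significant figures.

1 nautical mile = 92.0624 chain.
22446 × 92.0624 ≈ 2.0664 × 10^6 chain.

2.0664 × 10^6 chain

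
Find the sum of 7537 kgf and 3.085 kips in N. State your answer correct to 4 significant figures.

7537 kgf = 73912.7 N and 3.085 kip = 13722.8 N.
73912.7 + 13722.8 ≈ 87640 N.

87640 N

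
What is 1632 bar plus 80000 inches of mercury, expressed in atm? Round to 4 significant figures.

4284 atm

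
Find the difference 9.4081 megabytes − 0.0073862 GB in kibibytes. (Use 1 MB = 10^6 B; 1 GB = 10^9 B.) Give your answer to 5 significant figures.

1974.5 KiB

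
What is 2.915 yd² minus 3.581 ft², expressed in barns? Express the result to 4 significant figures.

2.105 × 10^28 barns

2.915 yd² = 2.43731 × 10^28 barn and 3.581 ft² = 3.32686 × 10^27 barn.
2.43731 × 10^28 − 3.32686 × 10^27 ≈ 2.105 × 10^28 barn.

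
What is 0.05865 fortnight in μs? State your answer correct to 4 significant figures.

1 fortnight = 1.20960 × 10^12 μs.
So 0.05865 × 1.20960 × 10^12 ≈ 7.094 × 10^10 μs.

7.094 × 10^10 microseconds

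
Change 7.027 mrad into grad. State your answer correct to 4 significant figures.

1 mrad = 0.0636620 grad.
Then 7.027 × 0.0636620 ≈ 0.4474 grad.

0.4474 grad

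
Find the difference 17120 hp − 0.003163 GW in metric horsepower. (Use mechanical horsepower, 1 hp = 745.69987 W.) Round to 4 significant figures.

17120 hp = 17357.4 PS and 0.003163 GW = 4300.48 PS.
17357.4 − 4300.48 ≈ 13060 PS.

13060 PS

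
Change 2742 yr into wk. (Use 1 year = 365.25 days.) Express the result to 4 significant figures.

143100 weeks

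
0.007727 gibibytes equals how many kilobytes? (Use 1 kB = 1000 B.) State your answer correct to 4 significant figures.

1 gibibyte = 1.07374e+6 kB.
Thus 0.007727 × 1.07374e+6 ≈ 8297 kB.

8297 kB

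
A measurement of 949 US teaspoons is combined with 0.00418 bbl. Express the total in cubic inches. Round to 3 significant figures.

949 US tsp = 285.441 in³ and 0.00418 bbl = 40.5544 in³.
285.441 + 40.5544 ≈ 326 in³.

326 in³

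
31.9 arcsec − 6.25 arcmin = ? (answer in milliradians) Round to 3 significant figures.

31.9 arcsec = 0.154656 mrad and 6.25 arcmin = 1.81805 mrad.
0.154656 − 1.81805 ≈ -1.66 mrad.

-1.66 milliradians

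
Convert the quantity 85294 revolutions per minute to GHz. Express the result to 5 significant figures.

1.4216e-6 gigahertz

1 revolution per minute = 1.66667e-11 GHz.
85294 × 1.66667e-11 ≈ 1.4216e-6 GHz.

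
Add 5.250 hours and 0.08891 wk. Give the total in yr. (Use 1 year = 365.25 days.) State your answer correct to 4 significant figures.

5.250 h = 0.000598905 yr and 0.08891 wk = 0.00170396 yr.
0.000598905 + 0.00170396 ≈ 0.002303 yr.

0.002303 years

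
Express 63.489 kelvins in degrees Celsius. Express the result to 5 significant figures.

-209.66 °C

K = °C + 273.15.
Applying the formula gives -209.66 °C.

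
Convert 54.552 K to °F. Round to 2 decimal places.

K = (°F + 459.67) × 5/9.
Applying the formula gives -361.48 °F.

-361.48 degrees Fahrenheit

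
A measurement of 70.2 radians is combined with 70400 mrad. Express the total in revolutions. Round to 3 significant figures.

22.4 revolutions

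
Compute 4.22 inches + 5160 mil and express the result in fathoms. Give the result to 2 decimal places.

4.22 in = 0.0586111 fathom and 5160 mil = 0.0716667 fathom.
0.0586111 + 0.0716667 ≈ 0.13 fathom.

0.13 fathom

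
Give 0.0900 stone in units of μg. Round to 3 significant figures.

1 stone = 6.35029 × 10^9 micrograms.
Then 0.0900 × 6.35029 × 10^9 ≈ 5.72 × 10^8 μg.

5.72 × 10^8 μg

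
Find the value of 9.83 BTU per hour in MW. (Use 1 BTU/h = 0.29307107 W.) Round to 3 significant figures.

2.88 × 10^-6 MW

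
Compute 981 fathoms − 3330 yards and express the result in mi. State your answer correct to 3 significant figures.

-0.777 mi

981 fathom = 1.11477 mi and 3330 yd = 1.89205 mi.
1.11477 − 1.89205 ≈ -0.777 mi.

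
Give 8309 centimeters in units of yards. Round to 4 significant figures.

1 cm = 0.0109361 yd.
So 8309 × 0.0109361 ≈ 90.87 yd.

90.87 yd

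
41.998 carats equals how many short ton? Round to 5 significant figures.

9.2590 × 10^-6 short tons

1 carat = 2.20462 × 10^-7 short ton.
Thus 41.998 × 2.20462 × 10^-7 ≈ 9.2590 × 10^-6 short ton.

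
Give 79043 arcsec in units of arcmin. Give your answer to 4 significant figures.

1317 arcminutes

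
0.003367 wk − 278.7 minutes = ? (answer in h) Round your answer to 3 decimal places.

0.003367 wk = 0.565656 h and 278.7 min = 4.64500 h.
0.565656 − 4.64500 ≈ -4.079 h.

-4.079 h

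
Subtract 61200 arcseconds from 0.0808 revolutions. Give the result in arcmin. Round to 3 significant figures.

725 arcmin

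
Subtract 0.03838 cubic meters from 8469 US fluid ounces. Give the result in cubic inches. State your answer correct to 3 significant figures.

8469 US fl oz = 15283.9 in³ and 0.03838 m³ = 2342.09 in³.
15283.9 − 2342.09 ≈ 12900 in³.

12900 in³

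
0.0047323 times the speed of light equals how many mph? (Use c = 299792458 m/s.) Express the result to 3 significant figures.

1 speed of light = 6.70617 × 10^8 miles per hour.
0.0047323 × 6.70617 × 10^8 ≈ 3.17 × 10^6 mph.

3.17 × 10^6 mph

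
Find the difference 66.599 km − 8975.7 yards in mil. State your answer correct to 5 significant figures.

66.599 km = 2.62201e+9 mil and 8975.7 yd = 3.23125e+8 mil.
2.62201e+9 − 3.23125e+8 ≈ 2.2989e+9 mil.

2.2989e+9 mils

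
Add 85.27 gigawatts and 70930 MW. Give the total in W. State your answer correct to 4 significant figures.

1.562e+11 watts

85.27 GW = 8.52700e+10 W and 70930 MW = 7.09300e+10 W.
8.52700e+10 + 7.09300e+10 ≈ 1.562e+11 W.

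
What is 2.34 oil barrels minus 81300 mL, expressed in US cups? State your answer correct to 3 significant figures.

2.34 bbl = 1572.48 US cup and 81300 mL = 343.635 US cup.
1572.48 − 343.635 ≈ 1230 US cup.

1230 US cup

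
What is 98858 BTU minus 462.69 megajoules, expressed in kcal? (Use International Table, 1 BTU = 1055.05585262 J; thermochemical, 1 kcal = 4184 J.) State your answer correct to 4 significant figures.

98858 BTU = 24928.5 kcal and 462.69 MJ = 110586 kcal.
24928.5 − 110586 ≈ -85660 kcal.

-85660 kilocalories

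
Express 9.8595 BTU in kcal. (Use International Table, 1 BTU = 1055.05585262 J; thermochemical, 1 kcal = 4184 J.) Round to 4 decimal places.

2.4862 kcal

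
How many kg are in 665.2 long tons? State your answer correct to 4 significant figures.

1 long ton = 1016.05 kg.
665.2 × 1016.05 ≈ 675900 kg.

675900 kilograms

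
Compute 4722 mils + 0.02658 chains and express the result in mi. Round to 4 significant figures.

0.0004068 miles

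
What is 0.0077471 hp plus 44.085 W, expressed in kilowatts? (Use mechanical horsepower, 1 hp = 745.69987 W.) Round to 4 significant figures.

0.04986 kW

0.0077471 hp = 0.00577701 kW and 44.085 W = 0.0440850 kW.
0.00577701 + 0.0440850 ≈ 0.04986 kW.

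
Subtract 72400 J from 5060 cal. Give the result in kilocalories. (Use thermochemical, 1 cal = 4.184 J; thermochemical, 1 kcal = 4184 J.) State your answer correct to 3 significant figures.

5060 cal = 5.06000 kcal and 72400 J = 17.3040 kcal.
5.06000 − 17.3040 ≈ -12.2 kcal.

-12.2 kcal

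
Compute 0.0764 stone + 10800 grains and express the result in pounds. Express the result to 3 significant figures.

0.0764 st = 1.06960 lb and 10800 gr = 1.54286 lb.
1.06960 + 1.54286 ≈ 2.61 lb.

2.61 lb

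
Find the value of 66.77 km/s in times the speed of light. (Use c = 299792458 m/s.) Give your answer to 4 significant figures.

0.0002227 c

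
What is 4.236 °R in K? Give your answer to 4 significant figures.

°R = K × 9/5.
Applying the formula gives 2.353 K.

2.353 K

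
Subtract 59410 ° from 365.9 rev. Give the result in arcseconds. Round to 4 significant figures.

2.603e+8 arcseconds

365.9 rev = 4.74206e+8 arcsec and 59410 ° = 2.13876e+8 arcsec.
4.74206e+8 − 2.13876e+8 ≈ 2.603e+8 arcsec.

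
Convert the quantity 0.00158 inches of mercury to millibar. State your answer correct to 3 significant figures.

0.0535 millibar

1 inHg = 33.8639 mbar.
So 0.00158 × 33.8639 ≈ 0.0535 mbar.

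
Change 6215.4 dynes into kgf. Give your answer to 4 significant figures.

1 dyn = 1.01972 × 10^-6 kgf.
So 6215.4 × 1.01972 × 10^-6 ≈ 0.006338 kgf.

0.006338 kgf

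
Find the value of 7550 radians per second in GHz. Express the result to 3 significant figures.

1 rad/s = 1.59155 × 10^-10 GHz.
So 7550 × 1.59155 × 10^-10 ≈ 1.20 × 10^-6 GHz.

1.20 × 10^-6 GHz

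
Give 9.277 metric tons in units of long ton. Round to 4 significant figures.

1 metric ton = 0.984207 long tons.
So 9.277 × 0.984207 ≈ 9.130 long ton.

9.130 long tons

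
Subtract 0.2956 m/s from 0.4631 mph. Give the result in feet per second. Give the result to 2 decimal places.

0.4631 mph = 0.679213 ft/s and 0.2956 m/s = 0.969816 ft/s.
0.679213 − 0.969816 ≈ -0.29 ft/s.

-0.29 ft/s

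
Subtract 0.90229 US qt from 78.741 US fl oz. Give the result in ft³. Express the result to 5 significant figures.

0.052081 ft³

78.741 US fl oz = 0.0822355 ft³ and 0.90229 US qt = 0.0301547 ft³.
0.0822355 − 0.0301547 ≈ 0.052081 ft³.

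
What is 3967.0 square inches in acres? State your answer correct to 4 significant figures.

1 in² = 1.59423 × 10^-7 acres.
Then 3967.0 × 1.59423 × 10^-7 ≈ 0.0006324 acre.

0.0006324 acre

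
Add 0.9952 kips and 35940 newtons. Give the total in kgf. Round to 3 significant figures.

0.9952 kip = 451.415 kgf and 35940 N = 3664.86 kgf.
451.415 + 3664.86 ≈ 4120 kgf.

4120 kgf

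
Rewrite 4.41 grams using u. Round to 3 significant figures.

2.66 × 10^24 u

1 gram = 6.02214 × 10^23 atomic mass units.
Then 4.41 × 6.02214 × 10^23 ≈ 2.66 × 10^24 u.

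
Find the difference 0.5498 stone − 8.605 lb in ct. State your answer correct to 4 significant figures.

-2059 ct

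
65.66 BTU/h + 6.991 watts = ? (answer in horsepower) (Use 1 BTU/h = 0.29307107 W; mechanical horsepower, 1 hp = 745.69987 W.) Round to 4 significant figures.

0.03518 horsepower

65.66 BTU/h = 0.0258054 hp and 6.991 W = 0.00937509 hp.
0.0258054 + 0.00937509 ≈ 0.03518 hp.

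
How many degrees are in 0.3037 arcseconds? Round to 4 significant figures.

1 arcsecond = 0.000277778 degrees.
0.3037 × 0.000277778 ≈ 8.436e-5 °.

8.436e-5 °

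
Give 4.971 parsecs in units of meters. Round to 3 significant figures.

1 pc = 3.08568e+16 meters.
Then 4.971 × 3.08568e+16 ≈ 1.53e+17 m.

1.53e+17 m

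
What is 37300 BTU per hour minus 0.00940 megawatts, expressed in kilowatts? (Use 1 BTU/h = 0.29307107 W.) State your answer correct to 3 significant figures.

37300 BTU/h = 10.9316 kW and 0.00940 MW = 9.40000 kW.
10.9316 − 9.40000 ≈ 1.53 kW.

1.53 kilowatts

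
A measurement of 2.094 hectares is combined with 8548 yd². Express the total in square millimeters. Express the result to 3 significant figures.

2.81e+10 mm²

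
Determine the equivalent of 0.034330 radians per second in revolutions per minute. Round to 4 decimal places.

1 radian per second = 9.54930 rpm.
0.034330 × 9.54930 ≈ 0.3278 rpm.

0.3278 rpm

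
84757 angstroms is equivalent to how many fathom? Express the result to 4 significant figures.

4.635e-6 fathoms

1 Å = 5.46807e-11 fathom.
84757 × 5.46807e-11 ≈ 4.635e-6 fathom.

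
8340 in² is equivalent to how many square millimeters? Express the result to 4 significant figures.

1 square inch = 645.160 square millimeters.
So 8340 × 645.160 ≈ 5.381e+6 mm².

5.381e+6 mm²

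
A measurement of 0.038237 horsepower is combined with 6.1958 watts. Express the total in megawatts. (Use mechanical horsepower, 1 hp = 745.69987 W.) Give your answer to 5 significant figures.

3.4709e-5 MW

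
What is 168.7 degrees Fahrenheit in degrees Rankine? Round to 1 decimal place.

628.4 degrees Rankine

°R = °F + 459.67.
Applying the formula gives 628.4 °R.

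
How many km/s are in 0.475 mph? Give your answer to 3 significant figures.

1 mile per hour = 0.000447040 km/s.
Thus 0.475 × 0.000447040 ≈ 0.000212 km/s.

0.000212 km/s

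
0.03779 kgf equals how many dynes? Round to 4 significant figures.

1 kgf = 980665 dyn.
Then 0.03779 × 980665 ≈ 37060 dyn.

37060 dynes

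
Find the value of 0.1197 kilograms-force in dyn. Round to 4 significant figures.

1 kilogram-force = 980665 dyn.
0.1197 × 980665 ≈ 117400 dyn.

117400 dyn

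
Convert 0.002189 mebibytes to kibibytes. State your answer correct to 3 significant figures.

2.24 KiB

1 MiB = 1024.00 KiB.
0.002189 × 1024.00 ≈ 2.24 KiB.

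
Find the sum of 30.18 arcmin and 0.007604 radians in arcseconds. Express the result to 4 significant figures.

30.18 arcmin = 1810.80 arcsec and 0.007604 rad = 1568.44 arcsec.
1810.80 + 1568.44 ≈ 3379 arcsec.

3379 arcsec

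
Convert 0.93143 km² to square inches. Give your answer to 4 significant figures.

1.444e+9 in²

1 km² = 1.55000e+9 in².
Then 0.93143 × 1.55000e+9 ≈ 1.444e+9 in².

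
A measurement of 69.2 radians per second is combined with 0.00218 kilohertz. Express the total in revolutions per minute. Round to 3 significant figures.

69.2 rad/s = 660.811 rpm and 0.00218 kHz = 130.800 rpm.
660.811 + 130.800 ≈ 792 rpm.

792 revolutions per minute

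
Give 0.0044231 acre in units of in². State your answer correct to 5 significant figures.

1 acre = 6.27264e+6 square inches.
Thus 0.0044231 × 6.27264e+6 ≈ 27745 in².

27745 in²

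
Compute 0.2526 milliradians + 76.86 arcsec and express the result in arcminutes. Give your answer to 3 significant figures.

2.15 arcminutes

0.2526 mrad = 0.868375 arcmin and 76.86 arcsec = 1.28100 arcmin.
0.868375 + 1.28100 ≈ 2.15 arcmin.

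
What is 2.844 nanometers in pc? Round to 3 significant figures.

9.22 × 10^-26 pc

1 nm = 3.24078 × 10^-26 parsecs.
So 2.844 × 3.24078 × 10^-26 ≈ 9.22 × 10^-26 pc.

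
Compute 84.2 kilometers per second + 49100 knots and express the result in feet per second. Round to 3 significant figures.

359000 ft/s

84.2 km/s = 276247 ft/s and 49100 kn = 82871.5 ft/s.
276247 + 82871.5 ≈ 359000 ft/s.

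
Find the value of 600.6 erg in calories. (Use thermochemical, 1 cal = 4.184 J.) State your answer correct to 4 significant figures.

1.435 × 10^-5 cal

1 erg = 2.39006 × 10^-8 calories.
So 600.6 × 2.39006 × 10^-8 ≈ 1.435 × 10^-5 cal.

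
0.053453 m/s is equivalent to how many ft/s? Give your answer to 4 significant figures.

1 m/s = 3.28084 ft/s.
Then 0.053453 × 3.28084 ≈ 0.1754 ft/s.

0.1754 feet per second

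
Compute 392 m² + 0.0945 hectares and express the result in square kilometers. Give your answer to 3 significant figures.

0.00134 square kilometers

392 m² = 0.000392000 km² and 0.0945 ha = 0.000945000 km².
0.000392000 + 0.000945000 ≈ 0.00134 km².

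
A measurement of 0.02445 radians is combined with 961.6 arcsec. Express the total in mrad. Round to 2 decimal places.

0.02445 rad = 24.4500 mrad and 961.6 arcsec = 4.66197 mrad.
24.4500 + 4.66197 ≈ 29.11 mrad.

29.11 mrad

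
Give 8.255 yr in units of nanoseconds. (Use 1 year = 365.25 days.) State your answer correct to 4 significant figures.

2.605 × 10^17 ns

1 yr = 3.15576 × 10^16 ns.
Then 8.255 × 3.15576 × 10^16 ≈ 2.605 × 10^17 ns.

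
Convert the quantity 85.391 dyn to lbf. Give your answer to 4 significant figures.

0.0001920 pounds-force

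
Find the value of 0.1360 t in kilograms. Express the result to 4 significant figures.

136.0 kg

1 metric ton = 1000.00 kilograms.
0.1360 × 1000.00 ≈ 136.0 kg.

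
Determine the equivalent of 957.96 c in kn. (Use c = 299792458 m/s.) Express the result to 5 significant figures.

1 speed of light = 5.82750 × 10^8 kn.
957.96 × 5.82750 × 10^8 ≈ 5.5825 × 10^11 kn.

5.5825 × 10^11 kn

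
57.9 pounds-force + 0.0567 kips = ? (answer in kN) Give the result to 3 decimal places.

57.9 lbf = 0.257552 kN and 0.0567 kip = 0.252214 kN.
0.257552 + 0.252214 ≈ 0.510 kN.

0.510 kilonewtons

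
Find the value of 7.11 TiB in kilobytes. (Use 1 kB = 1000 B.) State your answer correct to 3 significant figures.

7.82 × 10^9 kB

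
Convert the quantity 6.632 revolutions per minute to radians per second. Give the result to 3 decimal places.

0.695 radians per second

1 revolution per minute = 0.104720 rad/s.
Then 6.632 × 0.104720 ≈ 0.695 rad/s.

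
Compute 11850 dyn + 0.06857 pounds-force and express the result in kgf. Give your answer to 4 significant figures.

0.04319 kgf

11850 dyn = 0.0120836 kgf and 0.06857 lbf = 0.0311028 kgf.
0.0120836 + 0.0311028 ≈ 0.04319 kgf.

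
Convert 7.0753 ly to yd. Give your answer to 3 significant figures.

7.32 × 10^16 yd

1 light-year = 1.03464 × 10^16 yards.
Thus 7.0753 × 1.03464 × 10^16 ≈ 7.32 × 10^16 yd.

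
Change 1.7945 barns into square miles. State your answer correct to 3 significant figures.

6.93 × 10^-35 mi²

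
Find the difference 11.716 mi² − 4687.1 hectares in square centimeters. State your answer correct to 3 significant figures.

11.716 mi² = 3.03443e+11 cm² and 4687.1 ha = 4.68710e+11 cm².
3.03443e+11 − 4.68710e+11 ≈ -1.65e+11 cm².

-1.65e+11 square centimeters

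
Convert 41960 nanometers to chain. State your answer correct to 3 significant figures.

2.09e-6 chain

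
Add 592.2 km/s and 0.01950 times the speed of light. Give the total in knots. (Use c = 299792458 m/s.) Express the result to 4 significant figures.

1.251 × 10^7 kn

592.2 km/s = 1.15114 × 10^6 kn and 0.01950 c = 1.13636 × 10^7 kn.
1.15114 × 10^6 + 1.13636 × 10^7 ≈ 1.251 × 10^7 kn.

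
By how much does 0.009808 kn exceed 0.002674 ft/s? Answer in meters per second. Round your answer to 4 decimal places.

0.009808 kn = 0.00504567 m/s and 0.002674 ft/s = 0.000815035 m/s.
0.00504567 − 0.000815035 ≈ 0.0042 m/s.

0.0042 meters per second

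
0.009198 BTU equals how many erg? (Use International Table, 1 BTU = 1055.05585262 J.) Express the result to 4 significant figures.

9.704 × 10^7 ergs

1 British thermal unit = 1.05506 × 10^10 ergs.
Thus 0.009198 × 1.05506 × 10^10 ≈ 9.704 × 10^7 erg.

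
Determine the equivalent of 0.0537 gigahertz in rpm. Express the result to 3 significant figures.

1 GHz = 6.00000e+10 rpm.
Thus 0.0537 × 6.00000e+10 ≈ 3.22e+9 rpm.

3.22e+9 rpm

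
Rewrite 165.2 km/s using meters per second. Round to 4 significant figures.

1 kilometer per second = 1000.00 m/s.
Then 165.2 × 1000.00 ≈ 165200 m/s.

165200 m/s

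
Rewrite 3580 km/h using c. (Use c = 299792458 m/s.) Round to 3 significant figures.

1 kilometer per hour = 9.26567e-10 times the speed of light.
3580 × 9.26567e-10 ≈ 3.32e-6 c.

3.32e-6 times the speed of light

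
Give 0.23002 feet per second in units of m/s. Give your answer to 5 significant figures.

0.070110 m/s

1 foot per second = 0.304800 m/s.
Thus 0.23002 × 0.304800 ≈ 0.070110 m/s.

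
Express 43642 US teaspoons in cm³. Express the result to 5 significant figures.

215110 cm³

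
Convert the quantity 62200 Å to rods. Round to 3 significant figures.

1.24 × 10^-6 rod

1 angstrom = 1.98839 × 10^-11 rods.
Then 62200 × 1.98839 × 10^-11 ≈ 1.24 × 10^-6 rod.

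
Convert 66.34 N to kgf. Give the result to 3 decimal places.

6.765 kilograms-force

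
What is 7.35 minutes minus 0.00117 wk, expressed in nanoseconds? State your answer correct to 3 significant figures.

-2.67 × 10^11 ns

7.35 min = 4.41000 × 10^11 ns and 0.00117 wk = 7.07616 × 10^11 ns.
4.41000 × 10^11 − 7.07616 × 10^11 ≈ -2.67 × 10^11 ns.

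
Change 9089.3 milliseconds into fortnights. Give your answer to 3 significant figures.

7.51 × 10^-6 fortnight

1 millisecond = 8.26720 × 10^-10 fortnights.
So 9089.3 × 8.26720 × 10^-10 ≈ 7.51 × 10^-6 fortnight.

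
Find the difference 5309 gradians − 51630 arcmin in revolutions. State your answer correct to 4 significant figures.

5309 grad = 13.2725 rev and 51630 arcmin = 2.39028 rev.
13.2725 − 2.39028 ≈ 10.88 rev.

10.88 rev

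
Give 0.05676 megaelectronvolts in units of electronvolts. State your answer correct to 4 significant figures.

1 MeV = 1.00000e+6 eV.
Then 0.05676 × 1.00000e+6 ≈ 56760 eV.

56760 eV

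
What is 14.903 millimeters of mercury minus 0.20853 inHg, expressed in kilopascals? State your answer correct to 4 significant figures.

1.281 kPa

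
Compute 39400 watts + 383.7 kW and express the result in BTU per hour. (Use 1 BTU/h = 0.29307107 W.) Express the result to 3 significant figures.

39400 W = 134438 BTU/h and 383.7 kW = 1.30924e+6 BTU/h.
134438 + 1.30924e+6 ≈ 1.44e+6 BTU/h.

1.44e+6 BTU/h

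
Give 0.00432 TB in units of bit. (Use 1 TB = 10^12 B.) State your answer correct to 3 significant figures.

1 TB = 8.00000e+12 bit.
0.00432 × 8.00000e+12 ≈ 3.46e+10 bit.

3.46e+10 bit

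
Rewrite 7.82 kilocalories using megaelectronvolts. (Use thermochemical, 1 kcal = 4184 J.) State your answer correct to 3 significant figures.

2.04 × 10^17 megaelectronvolts

1 kilocalorie = 2.61145 × 10^16 MeV.
So 7.82 × 2.61145 × 10^16 ≈ 2.04 × 10^17 MeV.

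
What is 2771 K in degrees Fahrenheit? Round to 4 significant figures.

K = (°F + 459.67) × 5/9.
Applying the formula gives 4528 °F.

4528 °F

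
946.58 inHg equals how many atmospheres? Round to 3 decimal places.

1 inHg = 0.0334211 atmospheres.
Then 946.58 × 0.0334211 ≈ 31.636 atm.

31.636 atmospheres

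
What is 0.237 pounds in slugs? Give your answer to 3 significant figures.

0.00737 slug

1 lb = 0.0310810 slugs.
Thus 0.237 × 0.0310810 ≈ 0.00737 slug.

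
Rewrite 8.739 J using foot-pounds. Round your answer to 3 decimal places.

6.446 ft·lbf

1 joule = 0.737562 foot-pounds.
So 8.739 × 0.737562 ≈ 6.446 ft·lbf.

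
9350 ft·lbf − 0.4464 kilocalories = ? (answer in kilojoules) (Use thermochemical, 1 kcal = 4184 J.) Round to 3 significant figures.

10.8 kJ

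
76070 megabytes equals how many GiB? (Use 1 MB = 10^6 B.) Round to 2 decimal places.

70.85 gibibytes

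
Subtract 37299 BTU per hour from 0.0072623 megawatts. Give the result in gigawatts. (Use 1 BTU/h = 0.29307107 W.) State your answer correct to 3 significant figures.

0.0072623 MW = 7.26230 × 10^-6 GW and 37299 BTU/h = 1.09313 × 10^-5 GW.
7.26230 × 10^-6 − 1.09313 × 10^-5 ≈ -3.67 × 10^-6 GW.

-3.67 × 10^-6 GW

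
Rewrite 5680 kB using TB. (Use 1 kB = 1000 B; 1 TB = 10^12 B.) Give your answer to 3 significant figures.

1 kB = 1.00000 × 10^-9 TB.
So 5680 × 1.00000 × 10^-9 ≈ 5.68 × 10^-6 TB.

5.68 × 10^-6 TB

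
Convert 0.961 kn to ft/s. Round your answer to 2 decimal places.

1.62 ft/s

1 knot = 1.68781 ft/s.
Thus 0.961 × 1.68781 ≈ 1.62 ft/s.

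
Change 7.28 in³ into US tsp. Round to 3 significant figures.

24.2 US tsp

1 in³ = 3.32468 US teaspoons.
Then 7.28 × 3.32468 ≈ 24.2 US tsp.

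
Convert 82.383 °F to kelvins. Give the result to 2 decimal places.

301.14 kelvins

K = (°F + 459.67) × 5/9.
Applying the formula gives 301.14 K.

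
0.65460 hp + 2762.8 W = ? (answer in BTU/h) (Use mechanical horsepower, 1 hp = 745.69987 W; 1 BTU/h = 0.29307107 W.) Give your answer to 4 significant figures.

0.65460 hp = 1665.59 BTU/h and 2762.8 W = 9427.06 BTU/h.
1665.59 + 9427.06 ≈ 11090 BTU/h.

11090 BTU per hour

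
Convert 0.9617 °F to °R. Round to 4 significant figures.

460.6 °R

°R = °F + 459.67.
Applying the formula gives 460.6 °R.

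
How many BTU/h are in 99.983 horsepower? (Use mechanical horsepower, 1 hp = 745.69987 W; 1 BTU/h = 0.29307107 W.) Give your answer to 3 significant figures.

254000 BTU/h

1 horsepower = 2544.43 BTU/h.
Thus 99.983 × 2544.43 ≈ 254000 BTU/h.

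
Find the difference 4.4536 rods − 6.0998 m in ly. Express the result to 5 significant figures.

1.7227 × 10^-15 ly

4.4536 rod = 2.36748 × 10^-15 ly and 6.0998 m = 6.44749 × 10^-16 ly.
2.36748 × 10^-15 − 6.44749 × 10^-16 ≈ 1.7227 × 10^-15 ly.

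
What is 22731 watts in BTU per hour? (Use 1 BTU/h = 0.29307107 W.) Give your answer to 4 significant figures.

77560 BTU per hour

1 watt = 3.41214 BTU/h.
So 22731 × 3.41214 ≈ 77560 BTU/h.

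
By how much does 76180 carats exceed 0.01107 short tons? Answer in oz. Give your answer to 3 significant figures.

183 oz

76180 ct = 537.434 oz and 0.01107 short ton = 354.240 oz.
537.434 − 354.240 ≈ 183 oz.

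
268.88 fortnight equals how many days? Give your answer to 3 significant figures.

3760 days

1 fortnight = 14.0000 d.
268.88 × 14.0000 ≈ 3760 d.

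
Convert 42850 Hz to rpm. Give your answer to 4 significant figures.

1 hertz = 60.0000 rpm.
Then 42850 × 60.0000 ≈ 2.571e+6 rpm.

2.571e+6 revolutions per minute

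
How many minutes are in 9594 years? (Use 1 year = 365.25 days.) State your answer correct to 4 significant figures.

1 year = 525960 minutes.
Then 9594 × 525960 ≈ 5.046 × 10^9 min.

5.046 × 10^9 min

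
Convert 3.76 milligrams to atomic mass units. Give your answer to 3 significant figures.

2.26 × 10^21 atomic mass units

1 milligram = 6.02214 × 10^20 atomic mass units.
Thus 3.76 × 6.02214 × 10^20 ≈ 2.26 × 10^21 u.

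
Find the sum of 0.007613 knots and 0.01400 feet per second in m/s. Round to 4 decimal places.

0.0082 meters per second

0.007613 kn = 0.00391647 m/s and 0.01400 ft/s = 0.00426720 m/s.
0.00391647 + 0.00426720 ≈ 0.0082 m/s.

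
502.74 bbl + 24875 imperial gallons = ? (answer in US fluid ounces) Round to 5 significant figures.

6.5266 × 10^6 US fl oz

502.74 bbl = 2702730 US fl oz and 24875 imp gal = 3823825 US fl oz.
2702730 + 3823825 ≈ 6.5266 × 10^6 US fl oz.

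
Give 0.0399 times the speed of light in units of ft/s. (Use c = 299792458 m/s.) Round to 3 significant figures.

3.92e+7 feet per second

1 c = 9.83571e+8 ft/s.
0.0399 × 9.83571e+8 ≈ 3.92e+7 ft/s.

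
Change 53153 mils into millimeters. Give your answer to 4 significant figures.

1350 millimeters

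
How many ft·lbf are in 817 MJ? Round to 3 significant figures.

6.03e+8 foot-pounds

1 megajoule = 737562 ft·lbf.
817 × 737562 ≈ 6.03e+8 ft·lbf.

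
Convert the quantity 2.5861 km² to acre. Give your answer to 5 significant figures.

1 square kilometer = 247.105 acre.
Then 2.5861 × 247.105 ≈ 639.04 acre.

639.04 acres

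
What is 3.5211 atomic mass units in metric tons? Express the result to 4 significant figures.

5.847e-30 metric tons

1 u = 1.66054e-30 t.
Then 3.5211 × 1.66054e-30 ≈ 5.847e-30 t.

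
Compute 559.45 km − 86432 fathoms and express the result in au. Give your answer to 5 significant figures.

2.6831 × 10^-6 au

559.45 km = 3.73969 × 10^-6 au and 86432 fathom = 1.05661 × 10^-6 au.
3.73969 × 10^-6 − 1.05661 × 10^-6 ≈ 2.6831 × 10^-6 au.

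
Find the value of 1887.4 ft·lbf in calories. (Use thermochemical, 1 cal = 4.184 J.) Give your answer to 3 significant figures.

1 ft·lbf = 0.324048 cal.
So 1887.4 × 0.324048 ≈ 612 cal.

612 cal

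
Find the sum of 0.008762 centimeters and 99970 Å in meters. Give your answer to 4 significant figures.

9.762e-5 m

0.008762 cm = 8.76200e-5 m and 99970 Å = 9.99700e-6 m.
8.76200e-5 + 9.99700e-6 ≈ 9.762e-5 m.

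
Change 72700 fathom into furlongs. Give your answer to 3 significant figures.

1 fathom = 0.00909091 furlongs.
Thus 72700 × 0.00909091 ≈ 661 furlong.

661 furlong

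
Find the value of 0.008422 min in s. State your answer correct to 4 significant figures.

0.5053 s

1 min = 60.0000 s.
So 0.008422 × 60.0000 ≈ 0.5053 s.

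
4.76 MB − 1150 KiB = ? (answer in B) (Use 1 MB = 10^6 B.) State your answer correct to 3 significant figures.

3.58e+6 B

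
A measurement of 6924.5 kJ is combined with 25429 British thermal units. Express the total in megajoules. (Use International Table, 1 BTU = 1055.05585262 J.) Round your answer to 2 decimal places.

6924.5 kJ = 6.92450 MJ and 25429 BTU = 26.8290 MJ.
6.92450 + 26.8290 ≈ 33.75 MJ.

33.75 megajoules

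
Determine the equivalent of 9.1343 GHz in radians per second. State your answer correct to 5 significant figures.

1 GHz = 6.283185 × 10^9 radians per second.
So 9.1343 × 6.283185 × 10^9 ≈ 5.7392 × 10^10 rad/s.

5.7392 × 10^10 radians per second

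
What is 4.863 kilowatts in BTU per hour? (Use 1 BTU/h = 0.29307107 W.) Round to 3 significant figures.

16600 BTU/h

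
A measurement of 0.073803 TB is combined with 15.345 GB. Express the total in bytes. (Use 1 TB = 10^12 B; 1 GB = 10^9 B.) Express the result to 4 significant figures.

0.073803 TB = 7.38030 × 10^10 B and 15.345 GB = 1.53450 × 10^10 B.
7.38030 × 10^10 + 1.53450 × 10^10 ≈ 8.915 × 10^10 B.

8.915 × 10^10 B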